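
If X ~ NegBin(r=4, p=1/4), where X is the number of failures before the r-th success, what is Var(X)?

For X ~ NegBin(r=4, p=1/4), where X is the number of failures before the r-th success:
Var(X) = 48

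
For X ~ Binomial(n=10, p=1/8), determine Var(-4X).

For X ~ Binomial(n=10, p=1/8):
Var(X) = \frac{35}{32}
Var(-4X) = (-4)² × Var(X) = 16 × \frac{35}{32} = \frac{35}{2}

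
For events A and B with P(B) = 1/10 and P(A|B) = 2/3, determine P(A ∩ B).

By definition, P(A|B) = P(A ∩ B) / P(B)
So P(A ∩ B) = P(A|B) × P(B)
= 2/3 × 1/10
= 1/15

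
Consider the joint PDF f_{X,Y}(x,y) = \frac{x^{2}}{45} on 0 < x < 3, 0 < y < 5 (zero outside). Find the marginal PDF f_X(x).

f_X(x) = ∫_0^5 f(x,y) dy
= ∫_0^5 \frac{x^{2}}{45} dy
= \frac{x^{2}}{9} for 0 < x < 3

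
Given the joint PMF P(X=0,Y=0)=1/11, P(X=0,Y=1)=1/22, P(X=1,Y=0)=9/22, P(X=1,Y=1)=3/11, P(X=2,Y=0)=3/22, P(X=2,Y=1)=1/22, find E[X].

First find marginal of X:
P(X=0) = 3/22
P(X=1) = 15/22
P(X=2) = 2/11
E[X] = 0 × 3/22 + 1 × 15/22 + 2 × 2/11 = 23/22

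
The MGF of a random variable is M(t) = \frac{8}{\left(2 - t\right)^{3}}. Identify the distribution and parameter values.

The MGF M(t) = \frac{8}{\left(2 - t\right)^{3}} is the standard form for the Gamma distribution.
Comparing with the known MGF formula identifies: Gamma(shape α=3, rate β=2)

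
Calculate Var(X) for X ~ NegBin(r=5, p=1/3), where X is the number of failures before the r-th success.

For X ~ NegBin(r=5, p=1/3), where X is the number of failures before the r-th success:
Var(X) = 30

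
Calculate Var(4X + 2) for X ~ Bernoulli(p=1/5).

For X ~ Bernoulli(p=1/5):
Var(X) = \frac{4}{25}
Var(4X + 2) = (4)² × Var(X) = 16 × \frac{4}{25} = \frac{64}{25}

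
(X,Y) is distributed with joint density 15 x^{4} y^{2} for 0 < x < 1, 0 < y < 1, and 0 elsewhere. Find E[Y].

E[Y] = ∫_0^1 ∫_0^1 y × f(x,y) dx dy
= \frac{3}{4}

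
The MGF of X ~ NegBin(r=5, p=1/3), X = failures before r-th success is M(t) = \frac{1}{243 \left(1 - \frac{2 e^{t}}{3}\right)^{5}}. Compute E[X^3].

To find E[X^3], compute M^(3)(0):
M^(1)(t) = \frac{10 e^{t}}{729 \left(1 - \frac{2 e^{t}}{3}\right)^{6}}
M^(2)(t) = \frac{10 e^{t}}{729 \left(1 - \frac{2 e^{t}}{3}\right)^{6}} + \frac{40 e^{2 t}}{729 \left(1 - \frac{2 e^{t}}{3}\right)^{7}}
M^(3)(t) = \frac{10 e^{t}}{729 \left(1 - \frac{2 e^{t}}{3}\right)^{6}} + \frac{40 e^{2 t}}{243 \left(1 - \frac{2 e^{t}}{3}\right)^{7}} + \frac{560 e^{3 t}}{2187 \left(1 - \frac{2 e^{t}}{3}\right)^{8}}
M^(3)(0) = 2050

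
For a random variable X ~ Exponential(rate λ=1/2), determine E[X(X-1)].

E[X(X-1)] = E[X² - X] = E[X²] - E[X]
E[X] = 2
E[X²] = Var(X) + (E[X])² = 4 + (2)² = 8
E[X(X-1)] = 8 - 2 = 6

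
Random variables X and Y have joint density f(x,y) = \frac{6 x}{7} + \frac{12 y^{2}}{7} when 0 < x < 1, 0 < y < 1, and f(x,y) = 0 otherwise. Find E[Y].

E[Y] = ∫_0^1 ∫_0^1 y × f(x,y) dx dy
= \frac{9}{14}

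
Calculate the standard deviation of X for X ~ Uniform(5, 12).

For X ~ Uniform(5, 12):
Var(X) = \frac{49}{12}
SD(X) = √(Var(X)) = √(\frac{49}{12}) = \frac{7 \sqrt{3}}{6}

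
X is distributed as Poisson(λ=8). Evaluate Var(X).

For X ~ Poisson(λ=8):
Var(X) = 8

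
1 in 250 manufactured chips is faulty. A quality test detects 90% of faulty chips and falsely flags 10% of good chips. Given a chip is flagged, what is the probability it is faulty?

Let D = the rare event, + = positive/flagged.
P(D) = 1/250
P(+|D) = 90/100 = 9/10
P(+|D') = 10/100 = 1/10
P(+) = P(+|D)P(D) + P(+|D')P(D')
     = \frac{9}{10} × \frac{1}{250} + \frac{1}{10} × \frac{249}{250}
     = \frac{129}{1250}
P(D|+) = P(+|D)P(D)/P(+) = \frac{3}{86}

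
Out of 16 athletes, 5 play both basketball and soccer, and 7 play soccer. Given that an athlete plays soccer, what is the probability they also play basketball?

P(A ∩ B) = 5/16
P(B) = 7/16
P(A|B) = P(A ∩ B) / P(B) = (5/16) / (7/16) = 5/7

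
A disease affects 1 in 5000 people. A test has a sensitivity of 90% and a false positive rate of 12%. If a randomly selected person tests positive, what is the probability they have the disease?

Let D = the rare event, + = positive/flagged.
P(D) = 1/5000
P(+|D) = 90/100 = 9/10
P(+|D') = 12/100 = 3/25
P(+) = P(+|D)P(D) + P(+|D')P(D')
     = \frac{9}{10} × \frac{1}{5000} + \frac{3}{25} × \frac{4999}{5000}
     = \frac{30039}{250000}
P(D|+) = P(+|D)P(D)/P(+) = \frac{15}{10013}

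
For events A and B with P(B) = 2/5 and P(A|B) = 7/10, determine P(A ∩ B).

By definition, P(A|B) = P(A ∩ B) / P(B)
So P(A ∩ B) = P(A|B) × P(B)
= 7/10 × 2/5
= 7/25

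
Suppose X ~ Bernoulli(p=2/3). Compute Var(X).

For X ~ Bernoulli(p=2/3):
Var(X) = \frac{2}{9}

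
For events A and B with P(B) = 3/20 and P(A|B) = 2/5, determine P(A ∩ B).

By definition, P(A|B) = P(A ∩ B) / P(B)
So P(A ∩ B) = P(A|B) × P(B)
= 2/5 × 3/20
= 3/50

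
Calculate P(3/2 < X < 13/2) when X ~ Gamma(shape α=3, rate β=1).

P(3/2 < X < 13/2) = ∫_{3/2}^{13/2} f(x) dx
where f(x) = \frac{x^{2} e^{- x}}{2}
= \frac{-229 + 29 e^{5}}{8 e^{\frac{13}{2}}}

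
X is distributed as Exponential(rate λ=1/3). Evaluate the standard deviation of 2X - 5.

For X ~ Exponential(rate λ=1/3):
Var(X) = 9
SD(X) = √(Var(X)) = √(9) = 3
SD(2X - 5) = |2| × SD(X) = 2 × 3 = 6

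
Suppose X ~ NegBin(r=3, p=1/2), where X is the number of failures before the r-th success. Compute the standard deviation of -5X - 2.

For X ~ NegBin(r=3, p=1/2), where X is the number of failures before the r-th success:
Var(X) = 6
SD(X) = √(Var(X)) = √(6) = \sqrt{6}
SD(-5X - 2) = |-5| × SD(X) = 5 × \sqrt{6} = 5 \sqrt{6}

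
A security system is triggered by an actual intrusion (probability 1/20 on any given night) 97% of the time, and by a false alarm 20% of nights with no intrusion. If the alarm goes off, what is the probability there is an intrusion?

Let D = the rare event, + = positive/flagged.
P(D) = 1/20
P(+|D) = 97/100
P(+|D') = 20/100 = 1/5
P(+) = P(+|D)P(D) + P(+|D')P(D')
     = \frac{97}{100} × \frac{1}{20} + \frac{1}{5} × \frac{19}{20}
     = \frac{477}{2000}
P(D|+) = P(+|D)P(D)/P(+) = \frac{97}{477}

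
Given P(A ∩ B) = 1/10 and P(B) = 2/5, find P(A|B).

P(A|B) = P(A ∩ B) / P(B)
= (1/10) / (2/5)
= 1/4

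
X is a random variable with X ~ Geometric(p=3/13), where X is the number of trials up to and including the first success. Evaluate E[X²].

Using the identity E[X²] = Var(X) + (E[X])²:
E[X] = \frac{13}{3}
Var(X) = \frac{130}{9}
E[X²] = \frac{130}{9} + (\frac{13}{3})²
= \frac{299}{9}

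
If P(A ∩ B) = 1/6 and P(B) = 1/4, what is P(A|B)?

P(A|B) = P(A ∩ B) / P(B)
= (1/6) / (1/4)
= 2/3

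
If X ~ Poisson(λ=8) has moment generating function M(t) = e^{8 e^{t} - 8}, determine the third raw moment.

To find E[X^3], compute M^(3)(0):
M^(1)(t) = 8 e^{t} e^{8 e^{t} - 8}
M^(2)(t) = 64 e^{2 t} e^{8 e^{t} - 8} + 8 e^{t} e^{8 e^{t} - 8}
M^(3)(t) = 512 e^{3 t} e^{8 e^{t} - 8} + 192 e^{2 t} e^{8 e^{t} - 8} + 8 e^{t} e^{8 e^{t} - 8}
M^(3)(0) = 712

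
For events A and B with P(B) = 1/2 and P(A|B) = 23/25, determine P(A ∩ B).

By definition, P(A|B) = P(A ∩ B) / P(B)
So P(A ∩ B) = P(A|B) × P(B)
= 23/25 × 1/2
= 23/50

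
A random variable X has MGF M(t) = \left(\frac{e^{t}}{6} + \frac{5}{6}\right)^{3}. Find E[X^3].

To find E[X^3], compute M^(3)(0):
M^(1)(t) = \frac{\left(\frac{e^{t}}{6} + \frac{5}{6}\right)^{2} e^{t}}{2}
M^(2)(t) = \frac{\left(\frac{e^{t}}{6} + \frac{5}{6}\right)^{2} e^{t}}{2} + \frac{\left(\frac{e^{t}}{6} + \frac{5}{6}\right) e^{2 t}}{6}
M^(3)(t) = \frac{\left(\frac{e^{t}}{6} + \frac{5}{6}\right)^{2} e^{t}}{2} + \frac{\left(\frac{e^{t}}{6} + \frac{5}{6}\right) e^{2 t}}{2} + \frac{e^{3 t}}{36}
M^(3)(0) = \frac{37}{36}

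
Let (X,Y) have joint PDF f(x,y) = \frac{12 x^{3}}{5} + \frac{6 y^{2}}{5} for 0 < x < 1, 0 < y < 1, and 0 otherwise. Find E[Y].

E[Y] = ∫_0^1 ∫_0^1 y × f(x,y) dx dy
= \frac{3}{5}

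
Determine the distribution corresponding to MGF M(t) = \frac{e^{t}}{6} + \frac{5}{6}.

The MGF M(t) = \frac{e^{t}}{6} + \frac{5}{6} is the standard form for the Bernoulli distribution.
Comparing with the known MGF formula identifies: Bernoulli(p=1/6)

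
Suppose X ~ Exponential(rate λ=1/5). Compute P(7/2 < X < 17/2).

P(7/2 < X < 17/2) = ∫_{7/2}^{17/2} f(x) dx
where f(x) = \frac{e^{- \frac{x}{5}}}{5}
= - \frac{1 - e}{e^{\frac{17}{10}}}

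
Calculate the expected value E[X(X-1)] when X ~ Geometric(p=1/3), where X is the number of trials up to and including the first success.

E[X(X-1)] = E[X² - X] = E[X²] - E[X]
E[X] = 3
E[X²] = Var(X) + (E[X])² = 6 + (3)² = 15
E[X(X-1)] = 15 - 3 = 12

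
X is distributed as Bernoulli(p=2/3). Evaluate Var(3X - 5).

For X ~ Bernoulli(p=2/3):
Var(X) = \frac{2}{9}
Var(3X - 5) = (3)² × Var(X) = 9 × \frac{2}{9} = 2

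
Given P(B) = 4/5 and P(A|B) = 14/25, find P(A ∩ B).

By definition, P(A|B) = P(A ∩ B) / P(B)
So P(A ∩ B) = P(A|B) × P(B)
= 14/25 × 4/5
= 56/125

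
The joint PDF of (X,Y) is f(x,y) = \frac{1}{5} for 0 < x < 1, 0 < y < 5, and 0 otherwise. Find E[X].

f_X(x) = ∫_0^5 \frac{1}{5} dy = 1
E[X] = ∫_0^1 x × (1) dx = \frac{1}{2}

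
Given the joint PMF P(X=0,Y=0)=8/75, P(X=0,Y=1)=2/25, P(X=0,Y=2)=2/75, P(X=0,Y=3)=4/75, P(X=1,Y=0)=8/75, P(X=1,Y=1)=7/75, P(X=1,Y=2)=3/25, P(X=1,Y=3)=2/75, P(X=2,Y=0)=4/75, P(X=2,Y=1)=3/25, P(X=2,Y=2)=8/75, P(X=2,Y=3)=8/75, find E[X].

First find marginal of X:
P(X=0) = 4/15
P(X=1) = 26/75
P(X=2) = 29/75
E[X] = 0 × 4/15 + 1 × 26/75 + 2 × 29/75 = 28/25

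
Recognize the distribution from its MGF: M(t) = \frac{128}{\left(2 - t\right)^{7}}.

The MGF M(t) = \frac{128}{\left(2 - t\right)^{7}} is the standard form for the Gamma distribution.
Comparing with the known MGF formula identifies: Gamma(shape α=7, rate β=2)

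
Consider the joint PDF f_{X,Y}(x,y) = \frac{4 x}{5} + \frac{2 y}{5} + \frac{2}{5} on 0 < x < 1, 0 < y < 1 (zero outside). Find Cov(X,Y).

E[XY] = ∫∫ xy × f(x,y) dx dy = \frac{3}{10}
E[X] = \frac{17}{30}
E[Y] = \frac{8}{15}
Cov(X,Y) = E[XY] - E[X]E[Y] = - \frac{1}{450}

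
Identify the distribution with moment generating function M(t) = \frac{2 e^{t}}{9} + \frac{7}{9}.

The MGF M(t) = \frac{2 e^{t}}{9} + \frac{7}{9} is the standard form for the Bernoulli distribution.
Comparing with the known MGF formula identifies: Bernoulli(p=2/9)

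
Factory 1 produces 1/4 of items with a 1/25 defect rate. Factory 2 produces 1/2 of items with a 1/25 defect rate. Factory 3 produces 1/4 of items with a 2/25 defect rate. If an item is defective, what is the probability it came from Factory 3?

Using Bayes' theorem:
P(F1) = 1/4, P(D|F1) = 1/25
P(F2) = 1/2, P(D|F2) = 1/25
P(F3) = 1/4, P(D|F3) = 2/25
P(D) = P(D|F1)P(F1) + P(D|F2)P(F2) + P(D|F3)P(F3)
     = \frac{1}{20}
P(F3|D) = P(D|F3)P(F3) / P(D)
= \frac{2}{5}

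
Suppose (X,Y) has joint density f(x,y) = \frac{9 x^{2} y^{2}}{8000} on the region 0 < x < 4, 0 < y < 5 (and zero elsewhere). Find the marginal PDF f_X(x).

f_X(x) = ∫_0^5 f(x,y) dy
= ∫_0^5 \frac{9 x^{2} y^{2}}{8000} dy
= \frac{3 x^{2}}{64} for 0 < x < 4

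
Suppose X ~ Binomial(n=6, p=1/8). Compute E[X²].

Using the identity E[X²] = Var(X) + (E[X])²:
E[X] = \frac{3}{4}
Var(X) = \frac{21}{32}
E[X²] = \frac{21}{32} + (\frac{3}{4})²
= \frac{39}{32}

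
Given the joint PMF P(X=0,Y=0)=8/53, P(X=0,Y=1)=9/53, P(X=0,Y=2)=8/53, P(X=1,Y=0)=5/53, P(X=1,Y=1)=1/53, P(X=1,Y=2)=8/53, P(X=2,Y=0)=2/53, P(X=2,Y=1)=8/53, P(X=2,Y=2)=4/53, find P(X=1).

P(X=1) = P(X=1,Y=0) + P(X=1,Y=1) + P(X=1,Y=2)
= 5/53 + 1/53 + 8/53
= 14/53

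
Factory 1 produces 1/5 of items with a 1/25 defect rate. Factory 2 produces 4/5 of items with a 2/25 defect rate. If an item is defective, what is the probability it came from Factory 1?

Using Bayes' theorem:
P(F1) = 1/5, P(D|F1) = 1/25
P(F2) = 4/5, P(D|F2) = 2/25
P(D) = P(D|F1)P(F1) + P(D|F2)P(F2)
     = \frac{9}{125}
P(F1|D) = P(D|F1)P(F1) / P(D)
= \frac{1}{9}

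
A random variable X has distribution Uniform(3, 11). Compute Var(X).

For X ~ Uniform(3, 11):
Var(X) = \frac{16}{3}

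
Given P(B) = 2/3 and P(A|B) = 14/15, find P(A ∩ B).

By definition, P(A|B) = P(A ∩ B) / P(B)
So P(A ∩ B) = P(A|B) × P(B)
= 14/15 × 2/3
= 28/45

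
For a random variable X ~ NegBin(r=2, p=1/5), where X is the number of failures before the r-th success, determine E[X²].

Using the identity E[X²] = Var(X) + (E[X])²:
E[X] = 8
Var(X) = 40
E[X²] = 40 + (8)²
= 104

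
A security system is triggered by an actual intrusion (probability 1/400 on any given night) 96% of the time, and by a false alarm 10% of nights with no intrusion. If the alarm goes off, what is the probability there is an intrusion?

Let D = the rare event, + = positive/flagged.
P(D) = 1/400
P(+|D) = 96/100 = 24/25
P(+|D') = 10/100 = 1/10
P(+) = P(+|D)P(D) + P(+|D')P(D')
     = \frac{24}{25} × \frac{1}{400} + \frac{1}{10} × \frac{399}{400}
     = \frac{2043}{20000}
P(D|+) = P(+|D)P(D)/P(+) = \frac{16}{681}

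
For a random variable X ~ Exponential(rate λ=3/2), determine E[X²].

Using the identity E[X²] = Var(X) + (E[X])²:
E[X] = \frac{2}{3}
Var(X) = \frac{4}{9}
E[X²] = \frac{4}{9} + (\frac{2}{3})²
= \frac{8}{9}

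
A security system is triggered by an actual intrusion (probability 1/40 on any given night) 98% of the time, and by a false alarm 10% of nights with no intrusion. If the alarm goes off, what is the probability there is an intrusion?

Let D = the rare event, + = positive/flagged.
P(D) = 1/40
P(+|D) = 98/100 = 49/50
P(+|D') = 10/100 = 1/10
P(+) = P(+|D)P(D) + P(+|D')P(D')
     = \frac{49}{50} × \frac{1}{40} + \frac{1}{10} × \frac{39}{40}
     = \frac{61}{500}
P(D|+) = P(+|D)P(D)/P(+) = \frac{49}{244}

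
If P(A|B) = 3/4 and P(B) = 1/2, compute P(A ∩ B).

By definition, P(A|B) = P(A ∩ B) / P(B)
So P(A ∩ B) = P(A|B) × P(B)
= 3/4 × 1/2
= 3/8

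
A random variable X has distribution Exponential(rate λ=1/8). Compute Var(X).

For X ~ Exponential(rate λ=1/8):
Var(X) = 64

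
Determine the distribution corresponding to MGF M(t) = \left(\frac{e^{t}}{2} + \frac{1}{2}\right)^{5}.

The MGF M(t) = \left(\frac{e^{t}}{2} + \frac{1}{2}\right)^{5} is the standard form for the Binomial distribution.
Comparing with the known MGF formula identifies: Binomial(n=5, p=1/2)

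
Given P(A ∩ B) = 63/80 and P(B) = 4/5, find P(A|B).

P(A|B) = P(A ∩ B) / P(B)
= (63/80) / (4/5)
= 63/64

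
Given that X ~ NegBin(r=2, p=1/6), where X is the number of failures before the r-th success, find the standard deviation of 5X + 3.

For X ~ NegBin(r=2, p=1/6), where X is the number of failures before the r-th success:
Var(X) = 60
SD(X) = √(Var(X)) = √(60) = 2 \sqrt{15}
SD(5X + 3) = |5| × SD(X) = 5 × 2 \sqrt{15} = 10 \sqrt{15}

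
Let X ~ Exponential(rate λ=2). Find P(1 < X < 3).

P(1 < X < 3) = ∫_{1}^{3} f(x) dx
where f(x) = 2 e^{- 2 x}
= - \frac{1 - e^{4}}{e^{6}}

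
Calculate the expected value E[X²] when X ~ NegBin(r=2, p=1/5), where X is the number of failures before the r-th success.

Using the identity E[X²] = Var(X) + (E[X])²:
E[X] = 8
Var(X) = 40
E[X²] = 40 + (8)²
= 104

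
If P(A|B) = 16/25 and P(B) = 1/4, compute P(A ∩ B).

By definition, P(A|B) = P(A ∩ B) / P(B)
So P(A ∩ B) = P(A|B) × P(B)
= 16/25 × 1/4
= 4/25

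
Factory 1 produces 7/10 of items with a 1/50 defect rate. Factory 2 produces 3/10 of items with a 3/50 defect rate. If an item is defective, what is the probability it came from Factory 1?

Using Bayes' theorem:
P(F1) = 7/10, P(D|F1) = 1/50
P(F2) = 3/10, P(D|F2) = 3/50
P(D) = P(D|F1)P(F1) + P(D|F2)P(F2)
     = \frac{4}{125}
P(F1|D) = P(D|F1)P(F1) / P(D)
= \frac{7}{16}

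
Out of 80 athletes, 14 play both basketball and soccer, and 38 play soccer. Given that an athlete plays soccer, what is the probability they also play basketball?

P(A ∩ B) = 14/80 = 7/40
P(B) = 38/80 = 19/40
P(A|B) = P(A ∩ B) / P(B) = (7/40) / (19/40) = 7/19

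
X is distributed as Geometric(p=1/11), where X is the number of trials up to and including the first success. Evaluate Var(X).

For X ~ Geometric(p=1/11), where X is the number of trials up to and including the first success:
Var(X) = 110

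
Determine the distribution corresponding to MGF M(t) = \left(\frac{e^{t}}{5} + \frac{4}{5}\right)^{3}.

The MGF M(t) = \left(\frac{e^{t}}{5} + \frac{4}{5}\right)^{3} is the standard form for the Binomial distribution.
Comparing with the known MGF formula identifies: Binomial(n=3, p=1/5)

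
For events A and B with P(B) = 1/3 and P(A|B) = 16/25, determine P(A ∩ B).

By definition, P(A|B) = P(A ∩ B) / P(B)
So P(A ∩ B) = P(A|B) × P(B)
= 16/25 × 1/3
= 16/75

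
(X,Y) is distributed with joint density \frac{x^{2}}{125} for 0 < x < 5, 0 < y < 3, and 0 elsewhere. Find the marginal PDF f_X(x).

f_X(x) = ∫_0^3 f(x,y) dy
= ∫_0^3 \frac{x^{2}}{125} dy
= \frac{3 x^{2}}{125} for 0 < x < 5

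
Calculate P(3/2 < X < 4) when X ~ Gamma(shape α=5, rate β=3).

P(3/2 < X < 4) = ∫_{3/2}^{4} f(x) dx
where f(x) = \frac{81 x^{4} e^{- 3 x}}{8}
= - \frac{1237}{e^{12}} + \frac{6131}{128 e^{\frac{9}{2}}}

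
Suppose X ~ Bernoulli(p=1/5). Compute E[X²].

Using the identity E[X²] = Var(X) + (E[X])²:
E[X] = \frac{1}{5}
Var(X) = \frac{4}{25}
E[X²] = \frac{4}{25} + (\frac{1}{5})²
= \frac{1}{5}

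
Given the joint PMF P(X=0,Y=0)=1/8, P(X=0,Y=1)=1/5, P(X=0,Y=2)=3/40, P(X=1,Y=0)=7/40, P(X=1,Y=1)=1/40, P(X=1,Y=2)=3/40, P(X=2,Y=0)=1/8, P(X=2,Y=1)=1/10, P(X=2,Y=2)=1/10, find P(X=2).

P(X=2) = P(X=2,Y=0) + P(X=2,Y=1) + P(X=2,Y=2)
= 1/8 + 1/10 + 1/10
= 13/40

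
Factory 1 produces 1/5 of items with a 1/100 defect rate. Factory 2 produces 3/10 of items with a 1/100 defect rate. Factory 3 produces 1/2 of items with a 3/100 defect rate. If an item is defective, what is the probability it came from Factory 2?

Using Bayes' theorem:
P(F1) = 1/5, P(D|F1) = 1/100
P(F2) = 3/10, P(D|F2) = 1/100
P(F3) = 1/2, P(D|F3) = 3/100
P(D) = P(D|F1)P(F1) + P(D|F2)P(F2) + P(D|F3)P(F3)
     = \frac{1}{50}
P(F2|D) = P(D|F2)P(F2) / P(D)
= \frac{3}{20}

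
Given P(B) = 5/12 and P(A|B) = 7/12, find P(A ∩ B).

By definition, P(A|B) = P(A ∩ B) / P(B)
So P(A ∩ B) = P(A|B) × P(B)
= 7/12 × 5/12
= 35/144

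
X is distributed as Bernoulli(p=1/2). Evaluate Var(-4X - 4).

For X ~ Bernoulli(p=1/2):
Var(X) = \frac{1}{4}
Var(-4X - 4) = (-4)² × Var(X) = 16 × \frac{1}{4} = 4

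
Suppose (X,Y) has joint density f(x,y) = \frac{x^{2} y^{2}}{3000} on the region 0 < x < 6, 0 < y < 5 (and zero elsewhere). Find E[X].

f_X(x) = ∫_0^5 \frac{x^{2} y^{2}}{3000} dy = \frac{x^{2}}{72}
E[X] = ∫_0^6 x × (\frac{x^{2}}{72}) dx = \frac{9}{2}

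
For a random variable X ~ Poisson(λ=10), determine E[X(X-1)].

E[X(X-1)] = E[X² - X] = E[X²] - E[X]
E[X] = 10
E[X²] = Var(X) + (E[X])² = 10 + (10)² = 110
E[X(X-1)] = 110 - 10 = 100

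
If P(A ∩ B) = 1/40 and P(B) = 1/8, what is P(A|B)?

P(A|B) = P(A ∩ B) / P(B)
= (1/40) / (1/8)
= 1/5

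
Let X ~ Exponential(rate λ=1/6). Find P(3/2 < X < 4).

P(3/2 < X < 4) = ∫_{3/2}^{4} f(x) dx
where f(x) = \frac{e^{- \frac{x}{6}}}{6}
= - \frac{1}{e^{\frac{2}{3}}} + e^{- \frac{1}{4}}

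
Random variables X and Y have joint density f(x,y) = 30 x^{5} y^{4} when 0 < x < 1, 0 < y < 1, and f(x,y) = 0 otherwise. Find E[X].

E[X] = ∫_0^1 ∫_0^1 x × f(x,y) dy dx
= ∫_0^1 ∫_0^1 x × (30 x^{5} y^{4}) dy dx
= \frac{6}{7}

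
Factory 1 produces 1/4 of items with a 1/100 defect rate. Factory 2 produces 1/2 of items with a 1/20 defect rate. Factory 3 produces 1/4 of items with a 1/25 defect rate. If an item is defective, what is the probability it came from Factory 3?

Using Bayes' theorem:
P(F1) = 1/4, P(D|F1) = 1/100
P(F2) = 1/2, P(D|F2) = 1/20
P(F3) = 1/4, P(D|F3) = 1/25
P(D) = P(D|F1)P(F1) + P(D|F2)P(F2) + P(D|F3)P(F3)
     = \frac{3}{80}
P(F3|D) = P(D|F3)P(F3) / P(D)
= \frac{4}{15}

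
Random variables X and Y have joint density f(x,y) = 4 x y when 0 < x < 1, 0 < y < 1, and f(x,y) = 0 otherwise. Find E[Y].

E[Y] = ∫_0^1 ∫_0^1 y × f(x,y) dx dy
= \frac{2}{3}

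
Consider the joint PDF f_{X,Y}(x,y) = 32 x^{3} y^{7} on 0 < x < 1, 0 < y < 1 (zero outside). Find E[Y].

E[Y] = ∫_0^1 ∫_0^1 y × f(x,y) dx dy
= \frac{8}{9}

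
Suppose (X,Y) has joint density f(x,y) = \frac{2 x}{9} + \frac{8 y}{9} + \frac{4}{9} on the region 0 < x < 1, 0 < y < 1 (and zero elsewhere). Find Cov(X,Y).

E[XY] = ∫∫ xy × f(x,y) dx dy = \frac{8}{27}
E[X] = \frac{14}{27}
E[Y] = \frac{31}{54}
Cov(X,Y) = E[XY] - E[X]E[Y] = - \frac{1}{729}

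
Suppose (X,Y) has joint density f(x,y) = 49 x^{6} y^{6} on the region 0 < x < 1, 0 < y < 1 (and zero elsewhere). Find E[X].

E[X] = ∫_0^1 ∫_0^1 x × f(x,y) dy dx
= ∫_0^1 ∫_0^1 x × (49 x^{6} y^{6}) dy dx
= \frac{7}{8}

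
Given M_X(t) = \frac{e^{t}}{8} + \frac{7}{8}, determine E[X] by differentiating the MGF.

To find E[X], compute M^(1)(0):
M^(1)(t) = \frac{e^{t}}{8}
M^(1)(0) = \frac{1}{8}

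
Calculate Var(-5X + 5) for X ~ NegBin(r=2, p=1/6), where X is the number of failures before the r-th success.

For X ~ NegBin(r=2, p=1/6), where X is the number of failures before the r-th success:
Var(X) = 60
Var(-5X + 5) = (-5)² × Var(X) = 25 × 60 = 1500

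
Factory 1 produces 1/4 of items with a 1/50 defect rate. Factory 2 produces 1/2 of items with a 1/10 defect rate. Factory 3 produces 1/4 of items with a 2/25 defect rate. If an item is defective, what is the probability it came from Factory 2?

Using Bayes' theorem:
P(F1) = 1/4, P(D|F1) = 1/50
P(F2) = 1/2, P(D|F2) = 1/10
P(F3) = 1/4, P(D|F3) = 2/25
P(D) = P(D|F1)P(F1) + P(D|F2)P(F2) + P(D|F3)P(F3)
     = \frac{3}{40}
P(F2|D) = P(D|F2)P(F2) / P(D)
= \frac{2}{3}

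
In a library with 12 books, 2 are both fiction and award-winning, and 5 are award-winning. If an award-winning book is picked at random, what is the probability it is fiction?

P(A ∩ B) = 2/12 = 1/6
P(B) = 5/12
P(A|B) = P(A ∩ B) / P(B) = (1/6) / (5/12) = 2/5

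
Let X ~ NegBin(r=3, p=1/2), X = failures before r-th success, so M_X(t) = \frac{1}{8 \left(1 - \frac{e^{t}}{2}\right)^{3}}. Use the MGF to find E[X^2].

To find E[X^2], compute M^(2)(0):
M^(1)(t) = \frac{3 e^{t}}{16 \left(1 - \frac{e^{t}}{2}\right)^{4}}
M^(2)(t) = \frac{3 e^{t}}{16 \left(1 - \frac{e^{t}}{2}\right)^{4}} + \frac{3 e^{2 t}}{8 \left(1 - \frac{e^{t}}{2}\right)^{5}}
M^(2)(0) = 15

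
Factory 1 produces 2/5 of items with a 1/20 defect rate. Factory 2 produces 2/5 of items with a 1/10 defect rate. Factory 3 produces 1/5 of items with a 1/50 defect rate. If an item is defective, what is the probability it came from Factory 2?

Using Bayes' theorem:
P(F1) = 2/5, P(D|F1) = 1/20
P(F2) = 2/5, P(D|F2) = 1/10
P(F3) = 1/5, P(D|F3) = 1/50
P(D) = P(D|F1)P(F1) + P(D|F2)P(F2) + P(D|F3)P(F3)
     = \frac{8}{125}
P(F2|D) = P(D|F2)P(F2) / P(D)
= \frac{5}{8}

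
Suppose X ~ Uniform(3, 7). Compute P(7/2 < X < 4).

P(7/2 < X < 4) = ∫_{7/2}^{4} f(x) dx
where f(x) = \frac{1}{4}
= \frac{1}{8}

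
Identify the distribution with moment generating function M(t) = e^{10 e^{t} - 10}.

The MGF M(t) = e^{10 e^{t} - 10} is the standard form for the Poisson distribution.
Comparing with the known MGF formula identifies: Poisson(λ=10)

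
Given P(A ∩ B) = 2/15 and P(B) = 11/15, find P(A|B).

P(A|B) = P(A ∩ B) / P(B)
= (2/15) / (11/15)
= 2/11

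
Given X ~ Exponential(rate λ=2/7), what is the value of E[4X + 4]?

For X ~ Exponential(rate λ=2/7):
E[X] = \frac{7}{2}
E[4X + 4] = 4 × E[X] + 4 = 18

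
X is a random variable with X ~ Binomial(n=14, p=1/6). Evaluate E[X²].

Using the identity E[X²] = Var(X) + (E[X])²:
E[X] = \frac{7}{3}
Var(X) = \frac{35}{18}
E[X²] = \frac{35}{18} + (\frac{7}{3})²
= \frac{133}{18}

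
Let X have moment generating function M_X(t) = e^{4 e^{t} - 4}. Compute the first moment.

To find E[X], compute M^(1)(0):
M^(1)(t) = 4 e^{t} e^{4 e^{t} - 4}
M^(1)(0) = 4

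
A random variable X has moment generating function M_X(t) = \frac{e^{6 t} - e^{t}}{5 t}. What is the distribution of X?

The MGF M(t) = \frac{e^{6 t} - e^{t}}{5 t} is the standard form for the Uniform distribution.
Comparing with the known MGF formula identifies: Uniform(1, 6)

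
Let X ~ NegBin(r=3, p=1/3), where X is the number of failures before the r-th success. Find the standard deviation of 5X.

For X ~ NegBin(r=3, p=1/3), where X is the number of failures before the r-th success:
Var(X) = 18
SD(X) = √(Var(X)) = √(18) = 3 \sqrt{2}
SD(5X) = |5| × SD(X) = 5 × 3 \sqrt{2} = 15 \sqrt{2}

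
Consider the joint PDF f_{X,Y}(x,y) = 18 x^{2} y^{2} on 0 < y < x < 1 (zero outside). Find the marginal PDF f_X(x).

f_X(x) = ∫_0^x 18 x^{2} y^{2} dy = 6 x^{5}
for 0 < x < 1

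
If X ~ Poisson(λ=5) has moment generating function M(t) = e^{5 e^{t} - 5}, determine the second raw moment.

To find E[X^2], compute M^(2)(0):
M^(1)(t) = 5 e^{t} e^{5 e^{t} - 5}
M^(2)(t) = 25 e^{2 t} e^{5 e^{t} - 5} + 5 e^{t} e^{5 e^{t} - 5}
M^(2)(0) = 30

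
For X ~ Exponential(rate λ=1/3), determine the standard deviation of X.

For X ~ Exponential(rate λ=1/3):
Var(X) = 9
SD(X) = √(Var(X)) = √(9) = 3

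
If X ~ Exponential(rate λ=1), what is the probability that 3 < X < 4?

P(3 < X < 4) = ∫_{3}^{4} f(x) dx
where f(x) = e^{- x}
= - \frac{1 - e}{e^{4}}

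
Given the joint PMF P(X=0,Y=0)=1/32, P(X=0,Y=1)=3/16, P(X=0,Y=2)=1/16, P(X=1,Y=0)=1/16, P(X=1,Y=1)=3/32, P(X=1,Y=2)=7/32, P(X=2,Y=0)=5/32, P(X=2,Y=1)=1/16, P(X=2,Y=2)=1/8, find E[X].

First find marginal of X:
P(X=0) = 9/32
P(X=1) = 3/8
P(X=2) = 11/32
E[X] = 0 × 9/32 + 1 × 3/8 + 2 × 11/32 = 17/16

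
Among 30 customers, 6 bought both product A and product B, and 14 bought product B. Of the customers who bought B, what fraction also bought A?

P(A ∩ B) = 6/30 = 1/5
P(B) = 14/30 = 7/15
P(A|B) = P(A ∩ B) / P(B) = (1/5) / (7/15) = 3/7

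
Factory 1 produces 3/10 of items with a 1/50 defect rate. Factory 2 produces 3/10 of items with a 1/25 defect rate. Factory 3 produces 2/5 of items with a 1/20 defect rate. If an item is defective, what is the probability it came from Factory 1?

Using Bayes' theorem:
P(F1) = 3/10, P(D|F1) = 1/50
P(F2) = 3/10, P(D|F2) = 1/25
P(F3) = 2/5, P(D|F3) = 1/20
P(D) = P(D|F1)P(F1) + P(D|F2)P(F2) + P(D|F3)P(F3)
     = \frac{19}{500}
P(F1|D) = P(D|F1)P(F1) / P(D)
= \frac{3}{19}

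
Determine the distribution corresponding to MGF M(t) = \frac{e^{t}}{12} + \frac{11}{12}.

The MGF M(t) = \frac{e^{t}}{12} + \frac{11}{12} is the standard form for the Bernoulli distribution.
Comparing with the known MGF formula identifies: Bernoulli(p=1/12)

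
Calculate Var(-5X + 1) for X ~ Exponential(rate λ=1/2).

For X ~ Exponential(rate λ=1/2):
Var(X) = 4
Var(-5X + 1) = (-5)² × Var(X) = 25 × 4 = 100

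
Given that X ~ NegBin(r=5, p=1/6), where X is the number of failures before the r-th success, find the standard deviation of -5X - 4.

For X ~ NegBin(r=5, p=1/6), where X is the number of failures before the r-th success:
Var(X) = 150
SD(X) = √(Var(X)) = √(150) = 5 \sqrt{6}
SD(-5X - 4) = |-5| × SD(X) = 5 × 5 \sqrt{6} = 25 \sqrt{6}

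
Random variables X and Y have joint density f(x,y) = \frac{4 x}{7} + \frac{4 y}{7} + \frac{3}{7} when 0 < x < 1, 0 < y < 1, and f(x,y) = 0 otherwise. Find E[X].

E[X] = ∫_0^1 ∫_0^1 x × f(x,y) dy dx
= ∫_0^1 ∫_0^1 x × (\frac{4 x}{7} + \frac{4 y}{7} + \frac{3}{7}) dy dx
= \frac{23}{42}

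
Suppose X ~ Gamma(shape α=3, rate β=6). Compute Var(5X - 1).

For X ~ Gamma(shape α=3, rate β=6):
Var(X) = \frac{1}{12}
Var(5X - 1) = (5)² × Var(X) = 25 × \frac{1}{12} = \frac{25}{12}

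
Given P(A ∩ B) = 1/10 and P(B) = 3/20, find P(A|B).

P(A|B) = P(A ∩ B) / P(B)
= (1/10) / (3/20)
= 2/3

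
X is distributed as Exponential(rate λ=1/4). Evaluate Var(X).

For X ~ Exponential(rate λ=1/4):
Var(X) = 16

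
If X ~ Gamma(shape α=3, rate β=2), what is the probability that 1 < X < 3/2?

P(1 < X < 3/2) = ∫_{1}^{3/2} f(x) dx
where f(x) = 4 x^{2} e^{- 2 x}
= \frac{-17 + 10 e}{2 e^{3}}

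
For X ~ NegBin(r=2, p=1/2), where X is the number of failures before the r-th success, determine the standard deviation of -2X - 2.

For X ~ NegBin(r=2, p=1/2), where X is the number of failures before the r-th success:
Var(X) = 4
SD(X) = √(Var(X)) = √(4) = 2
SD(-2X - 2) = |-2| × SD(X) = 2 × 2 = 4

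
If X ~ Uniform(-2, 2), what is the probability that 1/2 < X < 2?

P(1/2 < X < 2) = ∫_{1/2}^{2} f(x) dx
where f(x) = \frac{1}{4}
= \frac{3}{8}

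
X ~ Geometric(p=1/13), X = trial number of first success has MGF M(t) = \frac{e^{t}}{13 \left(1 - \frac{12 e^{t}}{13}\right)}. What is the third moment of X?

To find E[X^3], compute M^(3)(0):
M^(1)(t) = \frac{e^{t}}{13 \left(1 - \frac{12 e^{t}}{13}\right)} + \frac{12 e^{2 t}}{169 \left(1 - \frac{12 e^{t}}{13}\right)^{2}}
M^(2)(t) = \frac{e^{t}}{13 \left(1 - \frac{12 e^{t}}{13}\right)} + \frac{36 e^{2 t}}{169 \left(1 - \frac{12 e^{t}}{13}\right)^{2}} + \frac{288 e^{3 t}}{2197 \left(1 - \frac{12 e^{t}}{13}\right)^{3}}
M^(3)(t) = \frac{e^{t}}{13 \left(1 - \frac{12 e^{t}}{13}\right)} + \frac{84 e^{2 t}}{169 \left(1 - \frac{12 e^{t}}{13}\right)^{2}} + \frac{1728 e^{3 t}}{2197 \left(1 - \frac{12 e^{t}}{13}\right)^{3}} + \frac{10368 e^{4 t}}{28561 \left(1 - \frac{12 e^{t}}{13}\right)^{4}}
M^(3)(0) = 12181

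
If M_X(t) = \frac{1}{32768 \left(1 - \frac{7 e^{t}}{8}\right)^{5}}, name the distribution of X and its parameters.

The MGF M(t) = \frac{1}{32768 \left(1 - \frac{7 e^{t}}{8}\right)^{5}} is the standard form for the NegativeBinomial distribution.
Comparing with the known MGF formula identifies: NegBin(r=5, p=1/8), X = failures before r-th success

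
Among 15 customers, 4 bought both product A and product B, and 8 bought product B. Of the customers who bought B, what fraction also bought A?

P(A ∩ B) = 4/15
P(B) = 8/15
P(A|B) = P(A ∩ B) / P(B) = (4/15) / (8/15) = 1/2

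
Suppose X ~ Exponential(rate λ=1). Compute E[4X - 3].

For X ~ Exponential(rate λ=1):
E[X] = 1
E[4X - 3] = 4 × E[X] - 3 = 1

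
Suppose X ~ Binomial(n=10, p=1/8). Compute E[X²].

Using the identity E[X²] = Var(X) + (E[X])²:
E[X] = \frac{5}{4}
Var(X) = \frac{35}{32}
E[X²] = \frac{35}{32} + (\frac{5}{4})²
= \frac{85}{32}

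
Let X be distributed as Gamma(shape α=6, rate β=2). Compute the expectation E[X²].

Using the identity E[X²] = Var(X) + (E[X])²:
E[X] = 3
Var(X) = \frac{3}{2}
E[X²] = \frac{3}{2} + (3)²
= \frac{21}{2}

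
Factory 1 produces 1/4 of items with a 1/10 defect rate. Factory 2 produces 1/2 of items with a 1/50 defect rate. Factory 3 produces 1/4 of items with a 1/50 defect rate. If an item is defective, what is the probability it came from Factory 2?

Using Bayes' theorem:
P(F1) = 1/4, P(D|F1) = 1/10
P(F2) = 1/2, P(D|F2) = 1/50
P(F3) = 1/4, P(D|F3) = 1/50
P(D) = P(D|F1)P(F1) + P(D|F2)P(F2) + P(D|F3)P(F3)
     = \frac{1}{25}
P(F2|D) = P(D|F2)P(F2) / P(D)
= \frac{1}{4}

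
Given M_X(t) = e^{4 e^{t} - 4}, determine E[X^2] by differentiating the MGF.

To find E[X^2], compute M^(2)(0):
M^(1)(t) = 4 e^{t} e^{4 e^{t} - 4}
M^(2)(t) = 16 e^{2 t} e^{4 e^{t} - 4} + 4 e^{t} e^{4 e^{t} - 4}
M^(2)(0) = 20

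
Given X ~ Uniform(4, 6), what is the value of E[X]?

For X ~ Uniform(4, 6), the expected value is:
E[X] = 5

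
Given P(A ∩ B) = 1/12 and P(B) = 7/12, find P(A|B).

P(A|B) = P(A ∩ B) / P(B)
= (1/12) / (7/12)
= 1/7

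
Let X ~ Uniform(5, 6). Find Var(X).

For X ~ Uniform(5, 6):
Var(X) = \frac{1}{12}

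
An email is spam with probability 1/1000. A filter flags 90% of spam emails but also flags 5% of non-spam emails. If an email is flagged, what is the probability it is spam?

Let D = the rare event, + = positive/flagged.
P(D) = 1/1000
P(+|D) = 90/100 = 9/10
P(+|D') = 5/100 = 1/20
P(+) = P(+|D)P(D) + P(+|D')P(D')
     = \frac{9}{10} × \frac{1}{1000} + \frac{1}{20} × \frac{999}{1000}
     = \frac{1017}{20000}
P(D|+) = P(+|D)P(D)/P(+) = \frac{2}{113}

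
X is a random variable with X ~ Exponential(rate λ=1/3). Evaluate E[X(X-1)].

E[X(X-1)] = E[X² - X] = E[X²] - E[X]
E[X] = 3
E[X²] = Var(X) + (E[X])² = 9 + (3)² = 18
E[X(X-1)] = 18 - 3 = 15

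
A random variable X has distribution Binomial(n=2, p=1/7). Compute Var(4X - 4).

For X ~ Binomial(n=2, p=1/7):
Var(X) = \frac{12}{49}
Var(4X - 4) = (4)² × Var(X) = 16 × \frac{12}{49} = \frac{192}{49}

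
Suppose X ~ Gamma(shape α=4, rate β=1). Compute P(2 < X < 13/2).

P(2 < X < 13/2) = ∫_{2}^{13/2} f(x) dx
where f(x) = \frac{x^{3} e^{- x}}{6}
= - \frac{3571}{48 e^{\frac{13}{2}}} + \frac{19}{3 e^{2}}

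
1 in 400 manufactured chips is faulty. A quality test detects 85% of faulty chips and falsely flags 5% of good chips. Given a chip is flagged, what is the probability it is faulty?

Let D = the rare event, + = positive/flagged.
P(D) = 1/400
P(+|D) = 85/100 = 17/20
P(+|D') = 5/100 = 1/20
P(+) = P(+|D)P(D) + P(+|D')P(D')
     = \frac{17}{20} × \frac{1}{400} + \frac{1}{20} × \frac{399}{400}
     = \frac{13}{250}
P(D|+) = P(+|D)P(D)/P(+) = \frac{17}{416}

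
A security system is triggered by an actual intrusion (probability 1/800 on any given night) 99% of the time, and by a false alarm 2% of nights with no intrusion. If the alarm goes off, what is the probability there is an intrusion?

Let D = the rare event, + = positive/flagged.
P(D) = 1/800
P(+|D) = 99/100
P(+|D') = 2/100 = 1/50
P(+) = P(+|D)P(D) + P(+|D')P(D')
     = \frac{99}{100} × \frac{1}{800} + \frac{1}{50} × \frac{799}{800}
     = \frac{1697}{80000}
P(D|+) = P(+|D)P(D)/P(+) = \frac{99}{1697}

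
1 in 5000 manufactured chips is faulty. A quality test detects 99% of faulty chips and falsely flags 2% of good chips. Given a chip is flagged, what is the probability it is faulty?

Let D = the rare event, + = positive/flagged.
P(D) = 1/5000
P(+|D) = 99/100
P(+|D') = 2/100 = 1/50
P(+) = P(+|D)P(D) + P(+|D')P(D')
     = \frac{99}{100} × \frac{1}{5000} + \frac{1}{50} × \frac{4999}{5000}
     = \frac{10097}{500000}
P(D|+) = P(+|D)P(D)/P(+) = \frac{99}{10097}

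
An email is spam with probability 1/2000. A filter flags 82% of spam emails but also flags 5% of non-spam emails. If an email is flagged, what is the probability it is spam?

Let D = the rare event, + = positive/flagged.
P(D) = 1/2000
P(+|D) = 82/100 = 41/50
P(+|D') = 5/100 = 1/20
P(+) = P(+|D)P(D) + P(+|D')P(D')
     = \frac{41}{50} × \frac{1}{2000} + \frac{1}{20} × \frac{1999}{2000}
     = \frac{10077}{200000}
P(D|+) = P(+|D)P(D)/P(+) = \frac{82}{10077}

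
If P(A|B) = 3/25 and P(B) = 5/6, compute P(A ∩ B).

By definition, P(A|B) = P(A ∩ B) / P(B)
So P(A ∩ B) = P(A|B) × P(B)
= 3/25 × 5/6
= 1/10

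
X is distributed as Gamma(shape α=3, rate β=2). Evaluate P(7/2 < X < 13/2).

P(7/2 < X < 13/2) = ∫_{7/2}^{13/2} f(x) dx
where f(x) = 4 x^{2} e^{- 2 x}
= \frac{-197 + 65 e^{6}}{2 e^{13}}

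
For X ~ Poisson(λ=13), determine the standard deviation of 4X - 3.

For X ~ Poisson(λ=13):
Var(X) = 13
SD(X) = √(Var(X)) = √(13) = \sqrt{13}
SD(4X - 3) = |4| × SD(X) = 4 × \sqrt{13} = 4 \sqrt{13}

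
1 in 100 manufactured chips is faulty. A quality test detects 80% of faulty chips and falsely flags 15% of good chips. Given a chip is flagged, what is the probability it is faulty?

Let D = the rare event, + = positive/flagged.
P(D) = 1/100
P(+|D) = 80/100 = 4/5
P(+|D') = 15/100 = 3/20
P(+) = P(+|D)P(D) + P(+|D')P(D')
     = \frac{4}{5} × \frac{1}{100} + \frac{3}{20} × \frac{99}{100}
     = \frac{313}{2000}
P(D|+) = P(+|D)P(D)/P(+) = \frac{16}{313}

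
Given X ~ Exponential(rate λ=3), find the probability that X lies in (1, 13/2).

P(1 < X < 13/2) = ∫_{1}^{13/2} f(x) dx
where f(x) = 3 e^{- 3 x}
= - \frac{1}{e^{\frac{39}{2}}} + e^{-3}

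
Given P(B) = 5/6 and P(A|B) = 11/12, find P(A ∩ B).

By definition, P(A|B) = P(A ∩ B) / P(B)
So P(A ∩ B) = P(A|B) × P(B)
= 11/12 × 5/6
= 55/72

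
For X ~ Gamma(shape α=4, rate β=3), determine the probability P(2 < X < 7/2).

P(2 < X < 7/2) = ∫_{2}^{7/2} f(x) dx
where f(x) = \frac{27 x^{3} e^{- 3 x}}{2}
= - \frac{4153}{16 e^{\frac{21}{2}}} + \frac{61}{e^{6}}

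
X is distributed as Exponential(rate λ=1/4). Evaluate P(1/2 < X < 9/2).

P(1/2 < X < 9/2) = ∫_{1/2}^{9/2} f(x) dx
where f(x) = \frac{e^{- \frac{x}{4}}}{4}
= - \frac{1 - e}{e^{\frac{9}{8}}}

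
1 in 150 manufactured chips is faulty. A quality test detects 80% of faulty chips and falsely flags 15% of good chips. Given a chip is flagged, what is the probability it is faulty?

Let D = the rare event, + = positive/flagged.
P(D) = 1/150
P(+|D) = 80/100 = 4/5
P(+|D') = 15/100 = 3/20
P(+) = P(+|D)P(D) + P(+|D')P(D')
     = \frac{4}{5} × \frac{1}{150} + \frac{3}{20} × \frac{149}{150}
     = \frac{463}{3000}
P(D|+) = P(+|D)P(D)/P(+) = \frac{16}{463}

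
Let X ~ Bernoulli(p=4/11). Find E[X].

For X ~ Bernoulli(p=4/11), the expected value is:
E[X] = \frac{4}{11}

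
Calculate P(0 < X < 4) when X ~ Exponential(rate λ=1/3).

P(0 < X < 4) = ∫_{0}^{4} f(x) dx
where f(x) = \frac{e^{- \frac{x}{3}}}{3}
= 1 - e^{- \frac{4}{3}}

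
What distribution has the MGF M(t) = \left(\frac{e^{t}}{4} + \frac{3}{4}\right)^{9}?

The MGF M(t) = \left(\frac{e^{t}}{4} + \frac{3}{4}\right)^{9} is the standard form for the Binomial distribution.
Comparing with the known MGF formula identifies: Binomial(n=9, p=1/4)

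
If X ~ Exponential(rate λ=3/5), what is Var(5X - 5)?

For X ~ Exponential(rate λ=3/5):
Var(X) = \frac{25}{9}
Var(5X - 5) = (5)² × Var(X) = 25 × \frac{25}{9} = \frac{625}{9}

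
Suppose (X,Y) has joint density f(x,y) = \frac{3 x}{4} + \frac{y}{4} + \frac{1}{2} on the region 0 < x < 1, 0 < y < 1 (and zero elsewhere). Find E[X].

E[X] = ∫_0^1 ∫_0^1 x × f(x,y) dy dx
= ∫_0^1 ∫_0^1 x × (\frac{3 x}{4} + \frac{y}{4} + \frac{1}{2}) dy dx
= \frac{9}{16}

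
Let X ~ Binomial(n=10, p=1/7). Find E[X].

For X ~ Binomial(n=10, p=1/7), the expected value is:
E[X] = \frac{10}{7}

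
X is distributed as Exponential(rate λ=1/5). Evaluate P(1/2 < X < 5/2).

P(1/2 < X < 5/2) = ∫_{1/2}^{5/2} f(x) dx
where f(x) = \frac{e^{- \frac{x}{5}}}{5}
= - \frac{1}{e^{\frac{1}{2}}} + e^{- \frac{1}{10}}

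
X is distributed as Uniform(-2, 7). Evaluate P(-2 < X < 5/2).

P(-2 < X < 5/2) = ∫_{-2}^{5/2} f(x) dx
where f(x) = \frac{1}{9}
= \frac{1}{2}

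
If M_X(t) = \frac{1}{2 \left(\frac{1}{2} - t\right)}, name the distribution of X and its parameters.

The MGF M(t) = \frac{1}{2 \left(\frac{1}{2} - t\right)} is the standard form for the Exponential distribution.
Comparing with the known MGF formula identifies: Exponential(rate λ=1/2)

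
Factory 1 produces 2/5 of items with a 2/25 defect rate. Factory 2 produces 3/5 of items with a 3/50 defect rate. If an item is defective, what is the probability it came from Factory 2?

Using Bayes' theorem:
P(F1) = 2/5, P(D|F1) = 2/25
P(F2) = 3/5, P(D|F2) = 3/50
P(D) = P(D|F1)P(F1) + P(D|F2)P(F2)
     = \frac{17}{250}
P(F2|D) = P(D|F2)P(F2) / P(D)
= \frac{9}{17}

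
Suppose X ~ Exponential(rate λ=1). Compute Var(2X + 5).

For X ~ Exponential(rate λ=1):
Var(X) = 1
Var(2X + 5) = (2)² × Var(X) = 4 × 1 = 4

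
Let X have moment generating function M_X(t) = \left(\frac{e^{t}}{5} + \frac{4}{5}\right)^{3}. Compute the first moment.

To find E[X], compute M^(1)(0):
M^(1)(t) = \frac{3 \left(\frac{e^{t}}{5} + \frac{4}{5}\right)^{2} e^{t}}{5}
M^(1)(0) = \frac{3}{5}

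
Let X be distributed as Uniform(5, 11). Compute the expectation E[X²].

Using the identity E[X²] = Var(X) + (E[X])²:
E[X] = 8
Var(X) = 3
E[X²] = 3 + (8)²
= 67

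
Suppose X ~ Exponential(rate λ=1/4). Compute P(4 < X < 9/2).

P(4 < X < 9/2) = ∫_{4}^{9/2} f(x) dx
where f(x) = \frac{e^{- \frac{x}{4}}}{4}
= - \frac{1}{e^{\frac{9}{8}}} + e^{-1}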